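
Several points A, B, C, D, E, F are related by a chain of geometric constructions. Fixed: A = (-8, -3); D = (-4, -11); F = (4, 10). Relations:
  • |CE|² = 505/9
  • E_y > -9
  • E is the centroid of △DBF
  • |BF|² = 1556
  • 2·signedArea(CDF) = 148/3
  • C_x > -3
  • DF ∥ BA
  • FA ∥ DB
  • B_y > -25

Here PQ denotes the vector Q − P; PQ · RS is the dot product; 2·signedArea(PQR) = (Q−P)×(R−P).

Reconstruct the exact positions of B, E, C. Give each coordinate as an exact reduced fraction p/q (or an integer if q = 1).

B = (-16, -24)
C = (-8/3, -4/3)
E = (-16/3, -25/3)

1. B_x = -16  [DF ∥ BA ∩ FA ∥ DB]
2. B_y = -24  [DF ∥ BA ∩ FA ∥ DB]
   → B = (-16, -24)
3. E_x = -16/3  [E is the centroid of △DBF]
4. E_y = -25/3  [E is the centroid of △DBF]
   → E = (-16/3, -25/3)
5. C_x = -8/3  [line -21·x + 8·y + -136/3 = 0 ∩ |CE|² = 505/9]
6. C_y = -4/3  [line -21·x + 8·y + -136/3 = 0 ∩ |CE|² = 505/9]
   → C = (-8/3, -4/3)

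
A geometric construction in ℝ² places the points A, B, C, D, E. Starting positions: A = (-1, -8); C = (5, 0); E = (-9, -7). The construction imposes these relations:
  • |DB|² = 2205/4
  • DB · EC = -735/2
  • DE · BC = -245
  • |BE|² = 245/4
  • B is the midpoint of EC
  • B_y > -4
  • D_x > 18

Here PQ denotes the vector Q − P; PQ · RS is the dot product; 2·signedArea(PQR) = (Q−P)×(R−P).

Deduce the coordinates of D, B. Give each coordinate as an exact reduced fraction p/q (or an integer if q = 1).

B = (-2, -7/2)
D = (19, 7)

1. B_x = -2  [B is the midpoint of EC]
2. B_y = -7/2  [B is the midpoint of EC]
   → B = (-2, -7/2)
3. D_x = 19  [line -14·x + -7·y + 315 = 0 ∩ |DB|² = 2205/4]
4. D_y = 7  [line -14·x + -7·y + 315 = 0 ∩ |DB|² = 2205/4]
   → D = (19, 7)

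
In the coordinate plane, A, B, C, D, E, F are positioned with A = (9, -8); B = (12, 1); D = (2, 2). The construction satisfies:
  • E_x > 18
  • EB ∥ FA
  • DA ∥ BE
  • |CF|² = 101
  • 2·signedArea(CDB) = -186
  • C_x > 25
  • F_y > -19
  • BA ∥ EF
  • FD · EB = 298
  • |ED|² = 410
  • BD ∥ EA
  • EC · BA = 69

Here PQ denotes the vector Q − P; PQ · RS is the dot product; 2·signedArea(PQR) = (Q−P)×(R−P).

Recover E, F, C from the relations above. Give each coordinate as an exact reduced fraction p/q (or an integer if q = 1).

1. E_x = 19  [BD ∥ EA ∩ DA ∥ BE]
2. E_y = -9  [BD ∥ EA ∩ DA ∥ BE]
   → E = (19, -9)
3. F_x = 16  [EB ∥ FA ∩ BA ∥ EF]
4. F_y = -18  [EB ∥ FA ∩ BA ∥ EF]
   → F = (16, -18)
5. C_x = 26  [2·signedArea(CDB) = -186 ∩ EC · BA = 69]
6. C_y = -19  [2·signedArea(CDB) = -186 ∩ EC · BA = 69]
   → C = (26, -19)

C = (26, -19)
E = (19, -9)
F = (16, -18)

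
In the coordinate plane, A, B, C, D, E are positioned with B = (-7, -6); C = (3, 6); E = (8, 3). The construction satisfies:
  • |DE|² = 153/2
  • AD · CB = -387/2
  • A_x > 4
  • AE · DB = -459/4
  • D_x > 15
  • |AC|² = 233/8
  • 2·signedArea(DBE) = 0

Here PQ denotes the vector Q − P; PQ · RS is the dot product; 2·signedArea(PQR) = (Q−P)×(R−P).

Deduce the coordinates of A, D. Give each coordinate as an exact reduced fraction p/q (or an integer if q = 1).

A = (17/4, 3/4)
D = (31/2, 15/2)

1. D_x = 31/2  [line -9·x + 15·y + 27 = 0 ∩ |DE|² = 153/2]
2. D_y = 15/2  [line -9·x + 15·y + 27 = 0 ∩ |DE|² = 153/2]
   → D = (31/2, 15/2)
3. A_x = 17/4  [AD · CB = -387/2 ∩ AE · DB = -459/4]
4. A_y = 3/4  [AD · CB = -387/2 ∩ AE · DB = -459/4]
   → A = (17/4, 3/4)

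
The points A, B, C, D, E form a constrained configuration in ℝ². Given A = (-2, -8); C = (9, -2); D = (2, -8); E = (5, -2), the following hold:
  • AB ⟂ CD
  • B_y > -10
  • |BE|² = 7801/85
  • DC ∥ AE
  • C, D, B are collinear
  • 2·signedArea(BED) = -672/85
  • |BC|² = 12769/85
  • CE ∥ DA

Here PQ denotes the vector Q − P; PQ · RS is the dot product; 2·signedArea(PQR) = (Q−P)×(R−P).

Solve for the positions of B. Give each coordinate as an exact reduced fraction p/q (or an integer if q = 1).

1. B_x = -26/85  [C, D, B are collinear ∩ AB ⟂ CD]
2. B_y = -848/85  [C, D, B are collinear ∩ AB ⟂ CD]
   → B = (-26/85, -848/85)

B = (-26/85, -848/85)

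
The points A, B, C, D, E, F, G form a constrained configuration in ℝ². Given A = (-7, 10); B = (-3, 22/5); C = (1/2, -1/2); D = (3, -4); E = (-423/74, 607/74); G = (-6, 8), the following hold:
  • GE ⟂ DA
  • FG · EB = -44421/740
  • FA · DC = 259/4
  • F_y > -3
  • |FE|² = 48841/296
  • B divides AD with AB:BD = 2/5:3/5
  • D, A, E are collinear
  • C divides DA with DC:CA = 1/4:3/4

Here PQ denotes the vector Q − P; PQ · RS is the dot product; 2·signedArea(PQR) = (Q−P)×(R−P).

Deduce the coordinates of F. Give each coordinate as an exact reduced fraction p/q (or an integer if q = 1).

F = (7/4, -9/4)

1. F_x = 7/4  [line 5/2·x + -7/2·y + -49/4 = 0 ∩ |FE|² = 48841/296]
2. F_y = -9/4  [line 5/2·x + -7/2·y + -49/4 = 0 ∩ |FE|² = 48841/296]
   → F = (7/4, -9/4)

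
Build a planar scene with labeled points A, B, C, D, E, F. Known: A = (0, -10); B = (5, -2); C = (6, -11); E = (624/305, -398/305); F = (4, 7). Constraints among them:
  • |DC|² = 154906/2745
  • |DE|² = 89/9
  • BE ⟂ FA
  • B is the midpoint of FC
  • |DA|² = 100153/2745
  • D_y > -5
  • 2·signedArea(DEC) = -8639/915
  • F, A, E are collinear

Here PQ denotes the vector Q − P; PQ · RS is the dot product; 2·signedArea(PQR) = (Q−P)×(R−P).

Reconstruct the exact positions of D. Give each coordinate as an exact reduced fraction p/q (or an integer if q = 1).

D = (2149/915, -4058/915)

1. D_x = 2149/915  [line 2957/305·x + 1206/305·y + -4789/915 = 0 ∩ |DC|² = 154906/2745]
2. D_y = -4058/915  [line 2957/305·x + 1206/305·y + -4789/915 = 0 ∩ |DC|² = 154906/2745]
   → D = (2149/915, -4058/915)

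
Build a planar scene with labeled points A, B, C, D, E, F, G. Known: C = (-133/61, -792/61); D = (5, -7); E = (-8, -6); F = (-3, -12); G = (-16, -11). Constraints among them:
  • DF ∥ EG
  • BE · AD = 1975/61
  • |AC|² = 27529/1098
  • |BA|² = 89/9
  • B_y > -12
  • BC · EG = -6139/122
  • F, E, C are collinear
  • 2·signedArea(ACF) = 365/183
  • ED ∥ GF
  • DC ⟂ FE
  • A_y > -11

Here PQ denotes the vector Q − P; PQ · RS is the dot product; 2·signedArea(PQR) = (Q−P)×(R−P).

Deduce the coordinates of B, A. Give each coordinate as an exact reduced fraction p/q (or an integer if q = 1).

A = (-2351/366, -3779/366)
B = (-1109/122, -1463/122)

1. A_x = -2351/366  [line -60/61·x + -50/61·y + -2705/183 = 0 ∩ |AC|² = 27529/1098]
2. A_y = -3779/366  [line -60/61·x + -50/61·y + -2705/183 = 0 ∩ |AC|² = 27529/1098]
   → A = (-2351/366, -3779/366)
3. B_x = -1109/122  [BE · AD = 1975/61 ∩ BC · EG = -6139/122]
4. B_y = -1463/122  [BE · AD = 1975/61 ∩ BC · EG = -6139/122]
   → B = (-1109/122, -1463/122)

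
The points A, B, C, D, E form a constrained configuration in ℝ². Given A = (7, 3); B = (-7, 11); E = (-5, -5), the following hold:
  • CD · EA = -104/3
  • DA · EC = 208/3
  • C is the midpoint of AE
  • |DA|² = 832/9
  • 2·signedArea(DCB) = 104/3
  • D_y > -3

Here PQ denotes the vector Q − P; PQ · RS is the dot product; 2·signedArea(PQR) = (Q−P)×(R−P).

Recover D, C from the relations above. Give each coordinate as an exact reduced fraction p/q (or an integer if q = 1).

1. C_x = 1  [C is the midpoint of AE]
2. C_y = -1  [C is the midpoint of AE]
   → C = (1, -1)
3. D_x = -1  [line -12·x + -8·y + -92/3 = 0 ∩ |DA|² = 832/9]
4. D_y = -7/3  [line -12·x + -8·y + -92/3 = 0 ∩ |DA|² = 832/9]
   → D = (-1, -7/3)

C = (1, -1)
D = (-1, -7/3)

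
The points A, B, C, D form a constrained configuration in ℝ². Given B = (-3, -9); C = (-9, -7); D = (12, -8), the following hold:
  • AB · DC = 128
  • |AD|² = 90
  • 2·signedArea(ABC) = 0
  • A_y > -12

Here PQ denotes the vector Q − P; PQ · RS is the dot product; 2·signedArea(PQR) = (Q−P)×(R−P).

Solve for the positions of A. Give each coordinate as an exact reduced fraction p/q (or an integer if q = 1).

1. A_x = 3  [2·signedArea(ABC) = 0 ∩ AB · DC = 128]
2. A_y = -11  [2·signedArea(ABC) = 0 ∩ AB · DC = 128]
   → A = (3, -11)

A = (3, -11)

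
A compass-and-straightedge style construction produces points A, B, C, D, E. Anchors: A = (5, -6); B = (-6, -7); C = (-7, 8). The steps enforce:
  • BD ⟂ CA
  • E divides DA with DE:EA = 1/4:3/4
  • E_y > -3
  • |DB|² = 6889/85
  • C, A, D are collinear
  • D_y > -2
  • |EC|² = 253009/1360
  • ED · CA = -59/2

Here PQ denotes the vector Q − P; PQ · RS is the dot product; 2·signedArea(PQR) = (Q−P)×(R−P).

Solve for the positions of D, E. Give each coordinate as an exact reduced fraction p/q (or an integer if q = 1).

D = (71/85, -97/85)
E = (319/170, -801/340)

1. D_x = 71/85  [C, A, D are collinear ∩ BD ⟂ CA]
2. D_y = -97/85  [C, A, D are collinear ∩ BD ⟂ CA]
   → D = (71/85, -97/85)
3. E_x = 319/170  [E divides DA with DE:EA = 1/4:3/4]
4. E_y = -801/340  [E divides DA with DE:EA = 1/4:3/4]
   → E = (319/170, -801/340)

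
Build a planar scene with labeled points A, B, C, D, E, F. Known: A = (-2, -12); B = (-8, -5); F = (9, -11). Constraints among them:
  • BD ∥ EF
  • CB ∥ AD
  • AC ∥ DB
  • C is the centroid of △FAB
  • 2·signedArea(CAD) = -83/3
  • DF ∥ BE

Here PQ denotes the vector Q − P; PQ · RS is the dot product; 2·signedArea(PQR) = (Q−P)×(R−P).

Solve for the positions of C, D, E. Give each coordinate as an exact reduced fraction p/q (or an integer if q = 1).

1. C_x = -1/3  [C is the centroid of △FAB]
2. C_y = -28/3  [C is the centroid of △FAB]
   → C = (-1/3, -28/3)
3. D_x = -29/3  [AC ∥ DB ∩ CB ∥ AD]
4. D_y = -23/3  [AC ∥ DB ∩ CB ∥ AD]
   → D = (-29/3, -23/3)
5. E_x = 32/3  [BD ∥ EF ∩ DF ∥ BE]
6. E_y = -25/3  [BD ∥ EF ∩ DF ∥ BE]
   → E = (32/3, -25/3)

C = (-1/3, -28/3)
D = (-29/3, -23/3)
E = (32/3, -25/3)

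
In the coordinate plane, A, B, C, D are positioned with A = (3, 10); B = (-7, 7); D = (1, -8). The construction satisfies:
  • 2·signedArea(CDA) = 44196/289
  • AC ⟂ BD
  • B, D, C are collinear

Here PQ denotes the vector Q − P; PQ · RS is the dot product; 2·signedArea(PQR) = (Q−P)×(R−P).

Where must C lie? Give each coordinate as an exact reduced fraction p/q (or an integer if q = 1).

C = (-1743/289, 1498/289)

1. C_x = -1743/289  [B, D, C are collinear ∩ AC ⟂ BD]
2. C_y = 1498/289  [B, D, C are collinear ∩ AC ⟂ BD]
   → C = (-1743/289, 1498/289)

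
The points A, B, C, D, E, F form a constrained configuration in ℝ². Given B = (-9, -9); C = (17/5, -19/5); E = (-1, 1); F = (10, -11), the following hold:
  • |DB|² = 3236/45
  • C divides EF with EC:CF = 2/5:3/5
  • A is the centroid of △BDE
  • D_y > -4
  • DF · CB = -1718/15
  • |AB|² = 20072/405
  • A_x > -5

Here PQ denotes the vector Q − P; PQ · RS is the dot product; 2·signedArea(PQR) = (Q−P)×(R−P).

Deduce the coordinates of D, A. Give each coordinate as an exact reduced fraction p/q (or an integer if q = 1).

A = (-61/15, -179/45)
D = (-11/5, -59/15)

1. D_x = -11/5  [line 62/5·x + 26/5·y + 716/15 = 0 ∩ |DB|² = 3236/45]
2. D_y = -59/15  [line 62/5·x + 26/5·y + 716/15 = 0 ∩ |DB|² = 3236/45]
   → D = (-11/5, -59/15)
3. A_x = -61/15  [A is the centroid of △BDE]
4. A_y = -179/45  [A is the centroid of △BDE]
   → A = (-61/15, -179/45)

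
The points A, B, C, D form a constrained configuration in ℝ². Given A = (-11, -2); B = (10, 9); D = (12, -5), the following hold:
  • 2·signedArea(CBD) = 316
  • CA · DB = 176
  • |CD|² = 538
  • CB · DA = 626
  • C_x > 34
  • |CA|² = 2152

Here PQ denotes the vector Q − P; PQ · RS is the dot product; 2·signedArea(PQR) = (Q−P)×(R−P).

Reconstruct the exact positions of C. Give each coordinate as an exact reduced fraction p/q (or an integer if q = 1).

C = (35, -8)

1. C_x = 35  [CB · DA = 626 ∩ 2·signedArea(CBD) = 316]
2. C_y = -8  [CB · DA = 626 ∩ 2·signedArea(CBD) = 316]
   → C = (35, -8)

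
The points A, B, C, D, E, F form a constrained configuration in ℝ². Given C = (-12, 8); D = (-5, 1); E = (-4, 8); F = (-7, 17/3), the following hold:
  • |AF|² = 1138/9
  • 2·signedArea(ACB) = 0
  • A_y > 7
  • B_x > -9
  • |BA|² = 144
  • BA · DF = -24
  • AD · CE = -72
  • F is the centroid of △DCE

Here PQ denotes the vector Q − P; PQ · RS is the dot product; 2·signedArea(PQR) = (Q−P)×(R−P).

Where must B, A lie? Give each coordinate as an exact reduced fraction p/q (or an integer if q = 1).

A = (4, 8)
B = (-8, 8)

1. A_x = 4  [AD · CE = -72]
2. A_y = 8  [|AF|² = 1138/9]
   → A = (4, 8)
3. B_x = -8  [BA · DF = -24 ∩ 2·signedArea(ACB) = 0]
4. B_y = 8  [BA · DF = -24 ∩ 2·signedArea(ACB) = 0]
   → B = (-8, 8)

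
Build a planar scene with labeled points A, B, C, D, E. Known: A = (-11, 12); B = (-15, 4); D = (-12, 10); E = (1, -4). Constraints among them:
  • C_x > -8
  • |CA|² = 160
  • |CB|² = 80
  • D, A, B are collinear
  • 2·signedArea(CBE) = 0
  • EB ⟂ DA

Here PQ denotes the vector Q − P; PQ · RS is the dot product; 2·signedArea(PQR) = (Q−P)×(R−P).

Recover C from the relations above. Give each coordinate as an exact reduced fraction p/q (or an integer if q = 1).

1. C_x = -7  [line 8·x + 16·y + 56 = 0 ∩ |CB|² = 80]
2. C_y = 0  [line 8·x + 16·y + 56 = 0 ∩ |CB|² = 80]
   → C = (-7, 0)

C = (-7, 0)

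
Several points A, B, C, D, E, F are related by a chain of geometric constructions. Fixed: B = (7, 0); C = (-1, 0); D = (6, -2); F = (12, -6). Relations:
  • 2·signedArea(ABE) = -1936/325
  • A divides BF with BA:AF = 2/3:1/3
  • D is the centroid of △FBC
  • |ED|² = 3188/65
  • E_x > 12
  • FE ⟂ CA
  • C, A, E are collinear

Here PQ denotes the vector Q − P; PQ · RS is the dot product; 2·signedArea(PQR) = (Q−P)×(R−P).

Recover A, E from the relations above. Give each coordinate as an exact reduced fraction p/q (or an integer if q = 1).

1. A_x = 31/3  [A divides BF with BA:AF = 2/3:1/3]
2. A_y = -4  [A divides BF with BA:AF = 2/3:1/3]
   → A = (31/3, -4)
3. E_x = 4044/325  [C, A, E are collinear ∩ FE ⟂ CA]
4. E_y = -1542/325  [C, A, E are collinear ∩ FE ⟂ CA]
   → E = (4044/325, -1542/325)

A = (31/3, -4)
E = (4044/325, -1542/325)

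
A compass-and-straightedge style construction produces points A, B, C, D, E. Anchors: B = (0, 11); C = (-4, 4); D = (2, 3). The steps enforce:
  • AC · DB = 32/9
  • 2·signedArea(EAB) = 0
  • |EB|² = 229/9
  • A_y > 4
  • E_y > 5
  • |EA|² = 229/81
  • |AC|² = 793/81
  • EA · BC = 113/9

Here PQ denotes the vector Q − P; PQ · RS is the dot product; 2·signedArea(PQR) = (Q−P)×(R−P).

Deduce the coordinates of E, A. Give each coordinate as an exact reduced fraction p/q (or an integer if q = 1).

A = (-8/9, 13/3)
E = (-2/3, 6)

1. A_x = -8/9  [line 2·x + -8·y + 328/9 = 0 ∩ |AC|² = 793/81]
2. A_y = 13/3  [line 2·x + -8·y + 328/9 = 0 ∩ |AC|² = 793/81]
   → A = (-8/9, 13/3)
3. E_x = -2/3  [2·signedArea(EAB) = 0 ∩ EA · BC = 113/9]
4. E_y = 6  [2·signedArea(EAB) = 0 ∩ EA · BC = 113/9]
   → E = (-2/3, 6)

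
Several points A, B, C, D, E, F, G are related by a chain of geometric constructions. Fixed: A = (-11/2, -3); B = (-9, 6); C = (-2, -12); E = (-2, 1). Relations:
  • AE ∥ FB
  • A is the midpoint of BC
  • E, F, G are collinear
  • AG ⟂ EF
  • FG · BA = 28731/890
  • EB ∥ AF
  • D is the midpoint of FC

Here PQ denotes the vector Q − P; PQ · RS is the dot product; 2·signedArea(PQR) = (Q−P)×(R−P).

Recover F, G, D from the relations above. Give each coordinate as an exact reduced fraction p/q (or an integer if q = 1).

D = (-29/4, -5)
F = (-25/2, 2)
G = (-4531/890, 576/445)

1. F_x = -25/2  [AE ∥ FB ∩ EB ∥ AF]
2. F_y = 2  [AE ∥ FB ∩ EB ∥ AF]
   → F = (-25/2, 2)
3. G_x = -4531/890  [E, F, G are collinear ∩ AG ⟂ EF]
4. G_y = 576/445  [E, F, G are collinear ∩ AG ⟂ EF]
   → G = (-4531/890, 576/445)
5. D_x = -29/4  [D is the midpoint of FC]
6. D_y = -5  [D is the midpoint of FC]
   → D = (-29/4, -5)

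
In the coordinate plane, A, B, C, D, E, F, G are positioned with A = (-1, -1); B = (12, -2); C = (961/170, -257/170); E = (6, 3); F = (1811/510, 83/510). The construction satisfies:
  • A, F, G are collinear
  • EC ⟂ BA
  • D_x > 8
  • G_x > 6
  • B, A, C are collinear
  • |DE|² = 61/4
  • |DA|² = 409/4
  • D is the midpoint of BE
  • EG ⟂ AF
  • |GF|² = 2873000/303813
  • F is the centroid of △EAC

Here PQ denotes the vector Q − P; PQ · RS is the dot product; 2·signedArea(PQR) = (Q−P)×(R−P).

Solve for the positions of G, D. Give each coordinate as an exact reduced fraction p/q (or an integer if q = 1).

1. G_x = 37476009/5738690  [A, F, G are collinear ∩ EG ⟂ AF]
2. G_y = 5302377/5738690  [A, F, G are collinear ∩ EG ⟂ AF]
   → G = (37476009/5738690, 5302377/5738690)
3. D_x = 9  [D is the midpoint of BE]
4. D_y = 1/2  [D is the midpoint of BE]
   → D = (9, 1/2)

D = (9, 1/2)
G = (37476009/5738690, 5302377/5738690)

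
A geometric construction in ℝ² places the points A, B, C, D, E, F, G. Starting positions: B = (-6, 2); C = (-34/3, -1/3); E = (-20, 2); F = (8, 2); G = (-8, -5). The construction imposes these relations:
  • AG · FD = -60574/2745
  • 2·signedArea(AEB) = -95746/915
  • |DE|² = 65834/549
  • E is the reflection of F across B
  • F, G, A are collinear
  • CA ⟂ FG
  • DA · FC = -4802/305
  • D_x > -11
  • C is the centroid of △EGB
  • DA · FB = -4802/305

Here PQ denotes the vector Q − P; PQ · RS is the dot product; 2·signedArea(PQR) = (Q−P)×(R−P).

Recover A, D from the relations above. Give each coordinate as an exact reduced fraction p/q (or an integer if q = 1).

A = (-8312/915, -5009/915)
D = (-9341/915, -2657/915)

1. A_x = -8312/915  [F, G, A are collinear ∩ CA ⟂ FG]
2. A_y = -5009/915  [F, G, A are collinear ∩ CA ⟂ FG]
   → A = (-8312/915, -5009/915)
3. D_x = -9341/915  [DA · FC = -4802/305 ∩ AG · FD = -60574/2745]
4. D_y = -2657/915  [DA · FC = -4802/305 ∩ AG · FD = -60574/2745]
   → D = (-9341/915, -2657/915)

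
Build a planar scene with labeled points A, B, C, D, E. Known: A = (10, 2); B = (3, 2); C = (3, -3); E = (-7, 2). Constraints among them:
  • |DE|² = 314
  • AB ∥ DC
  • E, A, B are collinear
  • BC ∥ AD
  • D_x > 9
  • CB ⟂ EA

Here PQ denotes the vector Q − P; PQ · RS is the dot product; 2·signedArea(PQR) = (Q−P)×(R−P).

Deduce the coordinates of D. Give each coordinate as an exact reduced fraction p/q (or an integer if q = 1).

1. D_x = 10  [AB ∥ DC ∩ BC ∥ AD]
2. D_y = -3  [AB ∥ DC ∩ BC ∥ AD]
   → D = (10, -3)

D = (10, -3)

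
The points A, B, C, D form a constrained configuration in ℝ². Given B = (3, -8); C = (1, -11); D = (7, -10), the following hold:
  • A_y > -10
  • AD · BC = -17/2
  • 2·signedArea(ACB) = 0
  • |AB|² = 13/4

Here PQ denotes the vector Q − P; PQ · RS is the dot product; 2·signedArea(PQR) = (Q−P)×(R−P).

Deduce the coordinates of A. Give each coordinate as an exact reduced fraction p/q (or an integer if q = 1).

A = (2, -19/2)

1. A_x = 2  [2·signedArea(ACB) = 0 ∩ AD · BC = -17/2]
2. A_y = -19/2  [2·signedArea(ACB) = 0 ∩ AD · BC = -17/2]
   → A = (2, -19/2)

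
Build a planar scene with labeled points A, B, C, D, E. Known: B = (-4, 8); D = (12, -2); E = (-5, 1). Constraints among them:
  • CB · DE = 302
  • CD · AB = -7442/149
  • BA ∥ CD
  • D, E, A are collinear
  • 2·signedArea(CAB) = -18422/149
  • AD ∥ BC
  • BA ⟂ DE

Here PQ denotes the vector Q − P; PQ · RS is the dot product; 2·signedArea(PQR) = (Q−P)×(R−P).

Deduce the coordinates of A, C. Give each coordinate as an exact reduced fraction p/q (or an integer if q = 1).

A = (-779/149, 155/149)
C = (1971/149, 739/149)

1. A_x = -779/149  [D, E, A are collinear ∩ BA ⟂ DE]
2. A_y = 155/149  [D, E, A are collinear ∩ BA ⟂ DE]
   → A = (-779/149, 155/149)
3. C_x = 1971/149  [BA ∥ CD ∩ AD ∥ BC]
4. C_y = 739/149  [BA ∥ CD ∩ AD ∥ BC]
   → C = (1971/149, 739/149)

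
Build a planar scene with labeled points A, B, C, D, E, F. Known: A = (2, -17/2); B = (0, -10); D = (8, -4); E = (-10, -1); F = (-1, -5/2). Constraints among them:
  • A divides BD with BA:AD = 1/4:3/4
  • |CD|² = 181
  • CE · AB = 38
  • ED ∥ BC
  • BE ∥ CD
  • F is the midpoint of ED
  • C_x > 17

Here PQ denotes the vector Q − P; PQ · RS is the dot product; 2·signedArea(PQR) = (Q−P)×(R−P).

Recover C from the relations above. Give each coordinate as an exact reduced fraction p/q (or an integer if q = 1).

C = (18, -13)

1. C_x = 18  [BE ∥ CD ∩ ED ∥ BC]
2. C_y = -13  [BE ∥ CD ∩ ED ∥ BC]
   → C = (18, -13)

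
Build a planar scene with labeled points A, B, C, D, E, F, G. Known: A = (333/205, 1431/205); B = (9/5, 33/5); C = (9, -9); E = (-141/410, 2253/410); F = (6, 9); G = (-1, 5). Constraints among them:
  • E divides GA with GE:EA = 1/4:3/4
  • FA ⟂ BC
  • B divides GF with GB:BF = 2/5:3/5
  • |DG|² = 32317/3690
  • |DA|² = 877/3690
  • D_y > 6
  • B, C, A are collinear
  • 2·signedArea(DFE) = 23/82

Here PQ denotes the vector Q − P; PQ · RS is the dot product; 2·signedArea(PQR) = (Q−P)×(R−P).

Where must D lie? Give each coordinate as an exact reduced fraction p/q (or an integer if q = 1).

1. D_x = 1909/1230  [line 1437/410·x + -2601/410·y + 7336/205 = 0 ∩ |DG|² = 32317/3690]
2. D_y = 7993/1230  [line 1437/410·x + -2601/410·y + 7336/205 = 0 ∩ |DG|² = 32317/3690]
   → D = (1909/1230, 7993/1230)

D = (1909/1230, 7993/1230)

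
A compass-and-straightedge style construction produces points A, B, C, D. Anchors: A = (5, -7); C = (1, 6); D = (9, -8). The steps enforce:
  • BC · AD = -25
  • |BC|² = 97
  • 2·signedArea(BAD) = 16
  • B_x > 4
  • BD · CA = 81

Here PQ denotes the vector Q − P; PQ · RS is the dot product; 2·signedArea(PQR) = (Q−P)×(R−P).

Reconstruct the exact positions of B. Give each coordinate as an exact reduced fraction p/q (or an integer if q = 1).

B = (5, -3)

1. B_x = 5  [BD · CA = 81 ∩ 2·signedArea(BAD) = 16]
2. B_y = -3  [BD · CA = 81 ∩ 2·signedArea(BAD) = 16]
   → B = (5, -3)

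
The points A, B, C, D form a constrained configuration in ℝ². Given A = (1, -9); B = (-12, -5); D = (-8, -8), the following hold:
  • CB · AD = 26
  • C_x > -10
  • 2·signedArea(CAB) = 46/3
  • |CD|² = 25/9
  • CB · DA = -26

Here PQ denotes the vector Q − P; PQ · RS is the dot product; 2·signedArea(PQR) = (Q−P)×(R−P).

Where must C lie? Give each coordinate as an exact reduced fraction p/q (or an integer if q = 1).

C = (-28/3, -7)

1. C_x = -28/3  [2·signedArea(CAB) = 46/3 ∩ CB · AD = 26]
2. C_y = -7  [2·signedArea(CAB) = 46/3 ∩ CB · AD = 26]
   → C = (-28/3, -7)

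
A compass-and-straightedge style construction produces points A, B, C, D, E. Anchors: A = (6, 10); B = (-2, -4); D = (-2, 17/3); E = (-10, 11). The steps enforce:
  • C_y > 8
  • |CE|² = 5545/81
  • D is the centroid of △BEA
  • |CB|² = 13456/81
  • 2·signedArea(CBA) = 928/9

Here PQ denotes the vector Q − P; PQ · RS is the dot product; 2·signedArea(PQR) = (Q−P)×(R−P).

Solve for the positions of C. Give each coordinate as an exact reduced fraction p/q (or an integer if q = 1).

1. C_x = -2  [line -14·x + 8·y + -892/9 = 0 ∩ |CB|² = 13456/81]
2. C_y = 80/9  [line -14·x + 8·y + -892/9 = 0 ∩ |CB|² = 13456/81]
   → C = (-2, 80/9)

C = (-2, 80/9)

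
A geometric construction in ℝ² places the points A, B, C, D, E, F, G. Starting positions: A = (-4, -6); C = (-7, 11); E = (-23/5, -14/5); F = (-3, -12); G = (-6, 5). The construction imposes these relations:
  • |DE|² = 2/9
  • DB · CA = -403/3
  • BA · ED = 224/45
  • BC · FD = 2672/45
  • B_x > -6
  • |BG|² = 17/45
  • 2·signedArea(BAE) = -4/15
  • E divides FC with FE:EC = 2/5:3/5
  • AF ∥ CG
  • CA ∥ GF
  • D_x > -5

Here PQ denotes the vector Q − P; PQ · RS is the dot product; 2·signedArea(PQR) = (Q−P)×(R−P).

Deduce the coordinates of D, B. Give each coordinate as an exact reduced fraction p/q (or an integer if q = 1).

B = (-88/15, 22/5)
D = (-68/15, -49/15)

1. B_x = -88/15  [line -16/5·x + -3/5·y + -242/15 = 0 ∩ |BG|² = 17/45]
2. B_y = 22/5  [line -16/5·x + -3/5·y + -242/15 = 0 ∩ |BG|² = 17/45]
   → B = (-88/15, 22/5)
3. D_x = -68/15  [DB · CA = -403/3 ∩ BC · FD = 2672/45]
4. D_y = -49/15  [DB · CA = -403/3 ∩ BC · FD = 2672/45]
   → D = (-68/15, -49/15)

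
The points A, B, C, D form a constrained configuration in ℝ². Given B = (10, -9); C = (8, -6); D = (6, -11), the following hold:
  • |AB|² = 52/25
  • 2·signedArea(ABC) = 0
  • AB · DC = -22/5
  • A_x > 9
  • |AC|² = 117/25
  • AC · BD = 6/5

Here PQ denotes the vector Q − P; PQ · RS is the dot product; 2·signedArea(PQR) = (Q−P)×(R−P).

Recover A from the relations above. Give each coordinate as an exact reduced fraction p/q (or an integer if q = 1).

A = (46/5, -39/5)

1. A_x = 46/5  [2·signedArea(ABC) = 0 ∩ AB · DC = -22/5]
2. A_y = -39/5  [2·signedArea(ABC) = 0 ∩ AB · DC = -22/5]
   → A = (46/5, -39/5)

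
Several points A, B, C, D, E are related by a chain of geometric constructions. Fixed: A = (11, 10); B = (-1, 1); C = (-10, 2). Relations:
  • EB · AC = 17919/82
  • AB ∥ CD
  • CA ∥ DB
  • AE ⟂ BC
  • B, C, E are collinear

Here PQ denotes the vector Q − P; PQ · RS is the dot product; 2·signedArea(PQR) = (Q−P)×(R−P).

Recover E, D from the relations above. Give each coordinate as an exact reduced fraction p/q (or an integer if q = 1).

1. E_x = 809/82  [B, C, E are collinear ∩ AE ⟂ BC]
2. E_y = -17/82  [B, C, E are collinear ∩ AE ⟂ BC]
   → E = (809/82, -17/82)
3. D_x = -22  [CA ∥ DB ∩ AB ∥ CD]
4. D_y = -7  [CA ∥ DB ∩ AB ∥ CD]
   → D = (-22, -7)

D = (-22, -7)
E = (809/82, -17/82)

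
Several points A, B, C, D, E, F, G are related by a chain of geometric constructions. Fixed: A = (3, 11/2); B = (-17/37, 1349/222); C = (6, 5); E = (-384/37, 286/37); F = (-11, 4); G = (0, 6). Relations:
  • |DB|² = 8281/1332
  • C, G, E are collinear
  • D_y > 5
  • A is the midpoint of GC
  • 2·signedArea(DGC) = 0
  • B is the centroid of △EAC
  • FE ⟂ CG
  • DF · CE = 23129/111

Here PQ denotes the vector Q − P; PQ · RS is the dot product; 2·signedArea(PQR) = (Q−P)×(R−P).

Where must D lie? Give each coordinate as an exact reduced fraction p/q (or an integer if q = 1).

D = (2, 17/3)

1. D_x = 2  [2·signedArea(DGC) = 0 ∩ DF · CE = 23129/111]
2. D_y = 17/3  [2·signedArea(DGC) = 0 ∩ DF · CE = 23129/111]
   → D = (2, 17/3)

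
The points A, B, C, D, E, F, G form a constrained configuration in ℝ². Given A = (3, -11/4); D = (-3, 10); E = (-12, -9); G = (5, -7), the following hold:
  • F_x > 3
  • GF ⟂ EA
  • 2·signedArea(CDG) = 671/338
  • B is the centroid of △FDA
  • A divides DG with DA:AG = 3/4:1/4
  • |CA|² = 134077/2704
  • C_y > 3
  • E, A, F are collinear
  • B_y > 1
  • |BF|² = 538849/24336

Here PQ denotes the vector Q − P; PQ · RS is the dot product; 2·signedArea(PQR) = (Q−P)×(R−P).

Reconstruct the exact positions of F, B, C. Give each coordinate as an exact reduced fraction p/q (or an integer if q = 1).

B = (180/169, 3097/2028)
C = (33/338, 1239/338)
F = (540/169, -451/169)

1. F_x = 540/169  [E, A, F are collinear ∩ GF ⟂ EA]
2. F_y = -451/169  [E, A, F are collinear ∩ GF ⟂ EA]
   → F = (540/169, -451/169)
3. B_x = 180/169  [B is the centroid of △FDA]
4. B_y = 3097/2028  [B is the centroid of △FDA]
   → B = (180/169, 3097/2028)
5. C_x = 33/338  [line 17·x + 8·y + -10473/338 = 0 ∩ |CA|² = 134077/2704]
6. C_y = 1239/338  [line 17·x + 8·y + -10473/338 = 0 ∩ |CA|² = 134077/2704]
   → C = (33/338, 1239/338)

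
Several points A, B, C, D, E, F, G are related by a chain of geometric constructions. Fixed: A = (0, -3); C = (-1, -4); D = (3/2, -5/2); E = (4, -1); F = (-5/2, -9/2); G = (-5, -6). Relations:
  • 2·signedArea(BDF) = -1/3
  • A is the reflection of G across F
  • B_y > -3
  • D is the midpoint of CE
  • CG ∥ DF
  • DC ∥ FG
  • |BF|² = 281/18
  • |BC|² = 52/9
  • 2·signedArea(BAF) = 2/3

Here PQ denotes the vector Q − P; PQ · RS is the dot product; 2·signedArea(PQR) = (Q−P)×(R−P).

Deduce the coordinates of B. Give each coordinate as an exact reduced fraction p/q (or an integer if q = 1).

B = (1, -8/3)

1. B_x = 1  [2·signedArea(BAF) = 2/3 ∩ 2·signedArea(BDF) = -1/3]
2. B_y = -8/3  [2·signedArea(BAF) = 2/3 ∩ 2·signedArea(BDF) = -1/3]
   → B = (1, -8/3)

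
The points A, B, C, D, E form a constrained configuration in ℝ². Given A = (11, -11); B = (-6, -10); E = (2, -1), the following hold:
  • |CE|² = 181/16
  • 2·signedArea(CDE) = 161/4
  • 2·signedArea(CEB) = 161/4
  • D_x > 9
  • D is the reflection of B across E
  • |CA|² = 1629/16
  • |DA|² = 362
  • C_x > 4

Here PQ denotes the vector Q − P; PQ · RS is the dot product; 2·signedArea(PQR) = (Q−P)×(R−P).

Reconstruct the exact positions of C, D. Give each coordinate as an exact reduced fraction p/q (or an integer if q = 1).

1. C_x = 17/4  [line 9·x + -8·y + -265/4 = 0 ∩ |CA|² = 1629/16]
2. C_y = -7/2  [line 9·x + -8·y + -265/4 = 0 ∩ |CA|² = 1629/16]
   → C = (17/4, -7/2)
3. D_x = 10  [D is the reflection of B across E]
4. D_y = 8  [D is the reflection of B across E]
   → D = (10, 8)

C = (17/4, -7/2)
D = (10, 8)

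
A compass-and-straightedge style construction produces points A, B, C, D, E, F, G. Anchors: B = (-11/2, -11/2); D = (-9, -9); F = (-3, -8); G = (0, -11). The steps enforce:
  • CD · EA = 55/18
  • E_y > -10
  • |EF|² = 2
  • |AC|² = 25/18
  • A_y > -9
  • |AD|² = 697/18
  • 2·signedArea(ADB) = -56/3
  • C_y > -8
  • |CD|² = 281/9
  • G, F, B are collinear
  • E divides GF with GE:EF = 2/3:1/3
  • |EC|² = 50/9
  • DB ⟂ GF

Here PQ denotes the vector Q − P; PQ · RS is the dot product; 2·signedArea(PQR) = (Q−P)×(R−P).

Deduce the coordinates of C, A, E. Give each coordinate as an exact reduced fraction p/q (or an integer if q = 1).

1. A_x = -17/6  [line -7/2·x + 7/2·y + 56/3 = 0 ∩ |AD|² = 697/18]
2. A_y = -49/6  [line -7/2·x + 7/2·y + 56/3 = 0 ∩ |AD|² = 697/18]
   → A = (-17/6, -49/6)
3. E_x = -2  [E divides GF with GE:EF = 2/3:1/3]
4. E_y = -9  [E divides GF with GE:EF = 2/3:1/3]
   → E = (-2, -9)
5. C_x = -11/3  [line 5/6·x + -5/6·y + -55/18 = 0 ∩ |CD|² = 281/9]
6. C_y = -22/3  [line 5/6·x + -5/6·y + -55/18 = 0 ∩ |CD|² = 281/9]
   → C = (-11/3, -22/3)

A = (-17/6, -49/6)
C = (-11/3, -22/3)
E = (-2, -9)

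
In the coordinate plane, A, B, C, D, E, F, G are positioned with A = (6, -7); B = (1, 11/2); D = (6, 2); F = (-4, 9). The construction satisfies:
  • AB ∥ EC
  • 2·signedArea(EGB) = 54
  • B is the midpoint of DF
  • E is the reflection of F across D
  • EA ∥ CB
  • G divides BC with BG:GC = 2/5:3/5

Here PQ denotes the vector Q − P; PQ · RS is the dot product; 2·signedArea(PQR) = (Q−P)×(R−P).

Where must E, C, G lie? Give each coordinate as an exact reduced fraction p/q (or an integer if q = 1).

1. E_x = 16  [E is the reflection of F across D]
2. E_y = -5  [E is the reflection of F across D]
   → E = (16, -5)
3. C_x = 11  [EA ∥ CB ∩ AB ∥ EC]
4. C_y = 15/2  [EA ∥ CB ∩ AB ∥ EC]
   → C = (11, 15/2)
5. G_x = 5  [G divides BC with BG:GC = 2/5:3/5]
6. G_y = 63/10  [G divides BC with BG:GC = 2/5:3/5]
   → G = (5, 63/10)

C = (11, 15/2)
E = (16, -5)
G = (5, 63/10)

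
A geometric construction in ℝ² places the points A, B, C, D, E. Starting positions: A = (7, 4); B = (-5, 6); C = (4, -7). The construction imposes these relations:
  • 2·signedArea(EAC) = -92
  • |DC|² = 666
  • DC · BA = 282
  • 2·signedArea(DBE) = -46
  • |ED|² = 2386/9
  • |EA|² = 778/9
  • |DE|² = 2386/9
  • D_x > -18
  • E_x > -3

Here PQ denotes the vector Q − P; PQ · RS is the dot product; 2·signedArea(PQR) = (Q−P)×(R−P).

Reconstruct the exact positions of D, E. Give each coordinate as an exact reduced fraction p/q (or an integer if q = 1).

1. D_x = -17  [line -12·x + 2·y + -220 = 0 ∩ |DC|² = 666]
2. D_y = 8  [line -12·x + 2·y + -220 = 0 ∩ |DC|² = 666]
   → D = (-17, 8)
3. E_x = -2  [2·signedArea(DBE) = -46 ∩ 2·signedArea(EAC) = -92]
4. E_y = 5/3  [2·signedArea(DBE) = -46 ∩ 2·signedArea(EAC) = -92]
   → E = (-2, 5/3)

D = (-17, 8)
E = (-2, 5/3)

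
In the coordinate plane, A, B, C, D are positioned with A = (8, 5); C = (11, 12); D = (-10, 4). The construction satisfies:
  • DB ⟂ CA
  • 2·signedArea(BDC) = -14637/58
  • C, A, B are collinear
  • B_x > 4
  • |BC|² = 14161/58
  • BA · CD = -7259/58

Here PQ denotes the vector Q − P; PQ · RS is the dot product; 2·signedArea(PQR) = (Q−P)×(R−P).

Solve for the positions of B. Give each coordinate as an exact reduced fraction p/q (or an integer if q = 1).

B = (281/58, -137/58)

1. B_x = 281/58  [C, A, B are collinear ∩ DB ⟂ CA]
2. B_y = -137/58  [C, A, B are collinear ∩ DB ⟂ CA]
   → B = (281/58, -137/58)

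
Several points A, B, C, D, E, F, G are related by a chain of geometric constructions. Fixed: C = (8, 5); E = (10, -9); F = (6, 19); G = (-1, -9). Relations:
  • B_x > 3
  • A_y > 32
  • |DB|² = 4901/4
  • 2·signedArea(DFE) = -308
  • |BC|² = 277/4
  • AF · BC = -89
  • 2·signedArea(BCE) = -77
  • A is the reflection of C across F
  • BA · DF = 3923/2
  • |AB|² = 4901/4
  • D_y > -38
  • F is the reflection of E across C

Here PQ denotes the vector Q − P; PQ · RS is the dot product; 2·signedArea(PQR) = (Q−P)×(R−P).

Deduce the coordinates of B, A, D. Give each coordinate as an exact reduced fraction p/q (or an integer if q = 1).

A = (4, 33)
B = (7/2, -2)
D = (3, -37)

1. B_x = 7/2  [line 14·x + 2·y + -45 = 0 ∩ |BC|² = 277/4]
2. B_y = -2  [line 14·x + 2·y + -45 = 0 ∩ |BC|² = 277/4]
   → B = (7/2, -2)
3. A_x = 4  [A is the reflection of C across F]
4. A_y = 33  [A is the reflection of C across F]
   → A = (4, 33)
5. D_x = 3  [2·signedArea(DFE) = -308 ∩ BA · DF = 3923/2]
6. D_y = -37  [2·signedArea(DFE) = -308 ∩ BA · DF = 3923/2]
   → D = (3, -37)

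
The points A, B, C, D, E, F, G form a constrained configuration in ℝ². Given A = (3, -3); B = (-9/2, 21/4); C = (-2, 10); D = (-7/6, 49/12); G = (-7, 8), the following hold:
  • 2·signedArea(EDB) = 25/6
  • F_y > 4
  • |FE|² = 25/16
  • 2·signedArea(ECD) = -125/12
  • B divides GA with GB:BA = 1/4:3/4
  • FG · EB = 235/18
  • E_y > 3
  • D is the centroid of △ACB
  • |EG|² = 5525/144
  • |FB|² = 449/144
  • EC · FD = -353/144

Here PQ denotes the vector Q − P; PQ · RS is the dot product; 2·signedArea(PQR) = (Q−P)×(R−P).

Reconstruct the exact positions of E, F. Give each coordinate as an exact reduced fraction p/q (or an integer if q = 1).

1. E_x = -17/6  [2·signedArea(EDB) = 25/6 ∩ 2·signedArea(ECD) = -125/12]
2. E_y = 41/12  [2·signedArea(EDB) = 25/6 ∩ 2·signedArea(ECD) = -125/12]
   → E = (-17/6, 41/12)
3. F_x = -17/6  [FG · EB = 235/18 ∩ EC · FD = -353/144]
4. F_y = 14/3  [FG · EB = 235/18 ∩ EC · FD = -353/144]
   → F = (-17/6, 14/3)

E = (-17/6, 41/12)
F = (-17/6, 14/3)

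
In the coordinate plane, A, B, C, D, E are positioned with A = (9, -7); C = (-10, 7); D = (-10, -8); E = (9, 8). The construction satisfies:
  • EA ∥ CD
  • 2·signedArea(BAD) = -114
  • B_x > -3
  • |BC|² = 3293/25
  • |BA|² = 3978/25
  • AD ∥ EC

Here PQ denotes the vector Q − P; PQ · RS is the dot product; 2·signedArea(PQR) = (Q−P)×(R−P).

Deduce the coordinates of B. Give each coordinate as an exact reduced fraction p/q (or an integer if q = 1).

B = (-12/5, -8/5)

1. B_x = -12/5  [line 1·x + -19·y + -28 = 0 ∩ |BC|² = 3293/25]
2. B_y = -8/5  [line 1·x + -19·y + -28 = 0 ∩ |BC|² = 3293/25]
   → B = (-12/5, -8/5)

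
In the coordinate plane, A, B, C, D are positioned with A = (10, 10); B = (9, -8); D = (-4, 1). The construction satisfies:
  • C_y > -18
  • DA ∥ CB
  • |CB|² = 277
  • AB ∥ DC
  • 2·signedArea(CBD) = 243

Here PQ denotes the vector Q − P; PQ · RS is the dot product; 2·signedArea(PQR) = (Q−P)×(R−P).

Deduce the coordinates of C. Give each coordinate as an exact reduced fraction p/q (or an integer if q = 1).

1. C_x = -5  [DA ∥ CB ∩ AB ∥ DC]
2. C_y = -17  [DA ∥ CB ∩ AB ∥ DC]
   → C = (-5, -17)

C = (-5, -17)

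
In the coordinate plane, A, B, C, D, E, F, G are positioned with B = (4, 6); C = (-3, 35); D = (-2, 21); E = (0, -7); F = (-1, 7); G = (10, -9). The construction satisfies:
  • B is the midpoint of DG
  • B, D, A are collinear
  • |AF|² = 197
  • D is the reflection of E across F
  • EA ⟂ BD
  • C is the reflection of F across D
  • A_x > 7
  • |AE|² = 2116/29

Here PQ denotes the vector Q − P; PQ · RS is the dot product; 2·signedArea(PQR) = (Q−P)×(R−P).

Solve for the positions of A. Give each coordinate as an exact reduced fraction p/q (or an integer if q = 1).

1. A_x = 230/29  [B, D, A are collinear ∩ EA ⟂ BD]
2. A_y = -111/29  [B, D, A are collinear ∩ EA ⟂ BD]
   → A = (230/29, -111/29)

A = (230/29, -111/29)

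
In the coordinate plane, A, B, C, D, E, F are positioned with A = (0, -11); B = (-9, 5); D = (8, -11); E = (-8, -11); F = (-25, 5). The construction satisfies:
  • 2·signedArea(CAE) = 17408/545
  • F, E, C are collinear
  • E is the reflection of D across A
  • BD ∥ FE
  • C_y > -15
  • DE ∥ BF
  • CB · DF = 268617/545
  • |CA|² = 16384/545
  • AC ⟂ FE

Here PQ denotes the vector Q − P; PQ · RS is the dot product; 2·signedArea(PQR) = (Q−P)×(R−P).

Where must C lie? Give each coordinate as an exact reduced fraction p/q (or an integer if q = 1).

C = (-2048/545, -8171/545)

1. C_x = -2048/545  [F, E, C are collinear ∩ AC ⟂ FE]
2. C_y = -8171/545  [F, E, C are collinear ∩ AC ⟂ FE]
   → C = (-2048/545, -8171/545)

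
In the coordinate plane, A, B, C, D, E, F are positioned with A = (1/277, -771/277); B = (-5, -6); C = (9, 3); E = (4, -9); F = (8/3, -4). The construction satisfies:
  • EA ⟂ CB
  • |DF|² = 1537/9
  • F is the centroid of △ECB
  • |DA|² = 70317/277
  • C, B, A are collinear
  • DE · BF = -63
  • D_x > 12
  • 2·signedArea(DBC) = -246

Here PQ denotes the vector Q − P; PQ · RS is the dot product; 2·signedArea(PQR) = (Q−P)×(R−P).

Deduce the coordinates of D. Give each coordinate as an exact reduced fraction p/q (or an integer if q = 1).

D = (13, -12)

1. D_x = 13  [2·signedArea(DBC) = -246 ∩ DE · BF = -63]
2. D_y = -12  [2·signedArea(DBC) = -246 ∩ DE · BF = -63]
   → D = (13, -12)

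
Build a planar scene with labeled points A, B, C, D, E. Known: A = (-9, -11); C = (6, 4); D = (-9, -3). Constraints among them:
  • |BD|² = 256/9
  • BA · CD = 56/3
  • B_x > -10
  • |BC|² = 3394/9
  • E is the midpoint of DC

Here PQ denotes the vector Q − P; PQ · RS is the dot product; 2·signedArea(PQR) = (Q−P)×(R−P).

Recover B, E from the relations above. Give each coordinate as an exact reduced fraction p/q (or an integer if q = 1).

B = (-9, -25/3)
E = (-3/2, 1/2)

1. B_x = -9  [line 15·x + 7·y + 580/3 = 0 ∩ |BC|² = 3394/9]
2. B_y = -25/3  [line 15·x + 7·y + 580/3 = 0 ∩ |BC|² = 3394/9]
   → B = (-9, -25/3)
3. E_x = -3/2  [E is the midpoint of DC]
4. E_y = 1/2  [E is the midpoint of DC]
   → E = (-3/2, 1/2)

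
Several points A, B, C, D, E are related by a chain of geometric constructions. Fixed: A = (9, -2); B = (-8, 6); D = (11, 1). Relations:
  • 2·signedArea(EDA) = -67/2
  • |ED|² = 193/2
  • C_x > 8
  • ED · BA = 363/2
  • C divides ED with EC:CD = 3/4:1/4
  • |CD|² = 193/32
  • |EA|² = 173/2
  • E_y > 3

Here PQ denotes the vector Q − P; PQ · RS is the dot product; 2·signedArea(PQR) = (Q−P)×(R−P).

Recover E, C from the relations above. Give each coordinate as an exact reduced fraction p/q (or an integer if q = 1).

C = (69/8, 13/8)
E = (3/2, 7/2)

1. E_x = 3/2  [2·signedArea(EDA) = -67/2 ∩ ED · BA = 363/2]
2. E_y = 7/2  [2·signedArea(EDA) = -67/2 ∩ ED · BA = 363/2]
   → E = (3/2, 7/2)
3. C_x = 69/8  [C divides ED with EC:CD = 3/4:1/4]
4. C_y = 13/8  [C divides ED with EC:CD = 3/4:1/4]
   → C = (69/8, 13/8)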